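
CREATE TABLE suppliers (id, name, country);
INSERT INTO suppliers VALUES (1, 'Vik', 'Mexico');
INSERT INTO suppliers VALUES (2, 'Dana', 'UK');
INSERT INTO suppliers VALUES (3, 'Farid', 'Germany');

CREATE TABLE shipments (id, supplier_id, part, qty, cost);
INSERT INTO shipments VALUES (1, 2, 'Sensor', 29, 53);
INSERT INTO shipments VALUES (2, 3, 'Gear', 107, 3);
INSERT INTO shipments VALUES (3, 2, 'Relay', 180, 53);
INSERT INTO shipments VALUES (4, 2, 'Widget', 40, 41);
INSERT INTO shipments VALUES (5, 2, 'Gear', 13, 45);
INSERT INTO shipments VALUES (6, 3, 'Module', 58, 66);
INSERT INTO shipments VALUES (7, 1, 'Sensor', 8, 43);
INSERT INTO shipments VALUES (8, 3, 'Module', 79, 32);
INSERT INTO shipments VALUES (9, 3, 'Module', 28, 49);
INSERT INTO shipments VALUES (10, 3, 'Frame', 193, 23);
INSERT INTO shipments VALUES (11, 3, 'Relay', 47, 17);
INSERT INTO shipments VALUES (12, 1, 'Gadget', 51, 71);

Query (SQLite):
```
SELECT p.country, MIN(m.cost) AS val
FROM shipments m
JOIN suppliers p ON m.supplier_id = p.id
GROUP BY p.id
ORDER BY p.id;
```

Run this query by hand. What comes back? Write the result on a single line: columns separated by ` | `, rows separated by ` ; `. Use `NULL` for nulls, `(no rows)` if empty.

Join each shipments row to its suppliers via supplier_id.
Group joined rows by suppliers.id; compute MIN(m.cost) per group.
  1: ids {7, 12} → MIN(m.cost)=43
  2: ids {1, 3, 4, 5} → MIN(m.cost)=41
  3: ids {2, 6, 8, 9, 10, 11} → MIN(m.cost)=3

Mexico | 43 ; UK | 41 ; Germany | 3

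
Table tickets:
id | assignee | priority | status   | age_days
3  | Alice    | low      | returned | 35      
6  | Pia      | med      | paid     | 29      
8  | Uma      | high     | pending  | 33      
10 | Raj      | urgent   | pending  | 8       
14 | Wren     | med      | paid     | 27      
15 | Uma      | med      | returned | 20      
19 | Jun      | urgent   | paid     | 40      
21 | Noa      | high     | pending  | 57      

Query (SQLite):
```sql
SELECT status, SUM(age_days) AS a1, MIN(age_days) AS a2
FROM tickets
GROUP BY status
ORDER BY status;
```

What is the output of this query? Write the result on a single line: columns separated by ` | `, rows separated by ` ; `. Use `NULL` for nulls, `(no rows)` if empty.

paid | 96 | 27 ; pending | 98 | 8 ; returned | 55 | 20

Group tickets by status.
Per group compute: SUM(age_days), MIN(age_days).
  paid: ids {6, 14, 19} → SUM(age_days)=96, MIN(age_days)=27
  pending: ids {8, 10, 21} → SUM(age_days)=98, MIN(age_days)=8
  returned: ids {3, 15} → SUM(age_days)=55, MIN(age_days)=20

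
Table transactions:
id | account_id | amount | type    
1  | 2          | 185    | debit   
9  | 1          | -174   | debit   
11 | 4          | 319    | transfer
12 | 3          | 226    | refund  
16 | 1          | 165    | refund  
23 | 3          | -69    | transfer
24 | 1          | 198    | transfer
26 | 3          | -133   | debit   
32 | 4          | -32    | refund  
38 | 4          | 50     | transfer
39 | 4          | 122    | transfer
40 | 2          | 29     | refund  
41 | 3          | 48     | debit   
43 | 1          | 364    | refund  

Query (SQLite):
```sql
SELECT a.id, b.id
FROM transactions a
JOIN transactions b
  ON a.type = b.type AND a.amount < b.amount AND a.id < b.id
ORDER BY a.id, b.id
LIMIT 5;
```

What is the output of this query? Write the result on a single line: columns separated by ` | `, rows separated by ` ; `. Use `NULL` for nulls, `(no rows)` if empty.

9 | 26 ; 9 | 41 ; 12 | 43 ; 16 | 43 ; 23 | 24

Pairs (a,b) with same type, a.amount < b.amount, a.id < b.id.
type groups: debit:{1,9,26,41} refund:{12,16,32,40,43} transfer:{11,23,24,38,39}
Ordered by (a.id, b.id); first 5.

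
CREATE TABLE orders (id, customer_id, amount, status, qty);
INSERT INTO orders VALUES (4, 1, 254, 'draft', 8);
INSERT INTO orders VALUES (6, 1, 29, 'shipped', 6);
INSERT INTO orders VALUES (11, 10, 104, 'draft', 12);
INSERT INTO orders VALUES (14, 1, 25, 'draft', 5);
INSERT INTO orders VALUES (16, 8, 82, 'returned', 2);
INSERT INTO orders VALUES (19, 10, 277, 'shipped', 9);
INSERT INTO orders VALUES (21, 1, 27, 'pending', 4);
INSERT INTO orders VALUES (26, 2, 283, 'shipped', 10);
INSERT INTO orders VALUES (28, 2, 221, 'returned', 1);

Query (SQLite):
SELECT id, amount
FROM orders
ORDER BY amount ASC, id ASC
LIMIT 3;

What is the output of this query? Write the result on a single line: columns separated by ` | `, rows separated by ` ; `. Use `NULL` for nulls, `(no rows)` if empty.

14 | 25 ; 21 | 27 ; 6 | 29

Sort by amount asc, tiebreak id asc: (25, id=14), (27, id=21), (29, id=6), (82, id=16), (104, id=11), (221, id=28) …. Take first 3.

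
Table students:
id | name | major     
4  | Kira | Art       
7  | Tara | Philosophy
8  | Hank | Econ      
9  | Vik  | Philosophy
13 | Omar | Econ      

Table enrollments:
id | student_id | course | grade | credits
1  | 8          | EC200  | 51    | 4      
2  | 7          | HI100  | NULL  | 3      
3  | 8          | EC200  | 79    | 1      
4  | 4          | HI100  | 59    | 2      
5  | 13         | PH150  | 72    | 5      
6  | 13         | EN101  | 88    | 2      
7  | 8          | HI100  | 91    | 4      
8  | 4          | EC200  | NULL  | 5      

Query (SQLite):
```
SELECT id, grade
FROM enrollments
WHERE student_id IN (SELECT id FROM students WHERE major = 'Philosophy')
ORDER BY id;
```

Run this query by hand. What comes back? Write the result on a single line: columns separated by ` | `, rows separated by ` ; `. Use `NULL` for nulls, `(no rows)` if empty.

2 | NULL

Inner query: students.id where major = 'Philosophy'.
Outer: keep enrollments rows whose student_id is in that set.
Inner query → {7, 9}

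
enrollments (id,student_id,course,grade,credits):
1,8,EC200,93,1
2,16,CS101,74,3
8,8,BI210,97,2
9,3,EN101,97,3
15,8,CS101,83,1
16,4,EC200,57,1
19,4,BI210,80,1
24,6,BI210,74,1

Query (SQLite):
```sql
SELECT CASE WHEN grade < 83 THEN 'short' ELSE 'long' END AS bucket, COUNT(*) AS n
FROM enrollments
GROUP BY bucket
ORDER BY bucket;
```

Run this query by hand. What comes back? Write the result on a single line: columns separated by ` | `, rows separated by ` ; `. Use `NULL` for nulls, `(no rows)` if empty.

long | 4 ; short | 4

Bucket rows by grade < 83 → 'short' else 'long'; count each bucket.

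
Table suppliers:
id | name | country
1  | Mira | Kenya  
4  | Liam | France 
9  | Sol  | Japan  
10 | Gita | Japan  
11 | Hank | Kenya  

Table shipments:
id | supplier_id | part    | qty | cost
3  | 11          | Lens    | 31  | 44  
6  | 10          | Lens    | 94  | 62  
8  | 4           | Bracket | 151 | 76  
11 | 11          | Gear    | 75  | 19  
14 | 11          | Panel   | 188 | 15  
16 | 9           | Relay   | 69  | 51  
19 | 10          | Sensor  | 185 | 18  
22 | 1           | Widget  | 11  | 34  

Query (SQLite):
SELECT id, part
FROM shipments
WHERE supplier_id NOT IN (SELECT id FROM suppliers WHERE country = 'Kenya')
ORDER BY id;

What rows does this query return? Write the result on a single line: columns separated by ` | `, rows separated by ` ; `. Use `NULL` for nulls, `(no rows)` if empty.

Inner query: suppliers.id where country = 'Kenya'.
Outer: keep shipments rows whose supplier_id is not in that set.
Inner query → {1, 11}

6 | Lens ; 8 | Bracket ; 16 | Relay ; 19 | Sensor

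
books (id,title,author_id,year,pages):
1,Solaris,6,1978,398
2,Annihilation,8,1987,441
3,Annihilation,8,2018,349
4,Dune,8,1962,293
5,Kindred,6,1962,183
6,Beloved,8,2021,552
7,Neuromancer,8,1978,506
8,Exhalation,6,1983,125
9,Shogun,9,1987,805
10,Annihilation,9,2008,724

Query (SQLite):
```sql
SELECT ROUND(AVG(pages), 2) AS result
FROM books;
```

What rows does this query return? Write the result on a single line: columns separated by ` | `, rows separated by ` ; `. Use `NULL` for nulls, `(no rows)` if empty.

All pages values: [398, 441, 349, 293, 183, 552, 506, 125, 805, 724].
AVG = 4376 / 10 (rounded to 2 dp).

437.6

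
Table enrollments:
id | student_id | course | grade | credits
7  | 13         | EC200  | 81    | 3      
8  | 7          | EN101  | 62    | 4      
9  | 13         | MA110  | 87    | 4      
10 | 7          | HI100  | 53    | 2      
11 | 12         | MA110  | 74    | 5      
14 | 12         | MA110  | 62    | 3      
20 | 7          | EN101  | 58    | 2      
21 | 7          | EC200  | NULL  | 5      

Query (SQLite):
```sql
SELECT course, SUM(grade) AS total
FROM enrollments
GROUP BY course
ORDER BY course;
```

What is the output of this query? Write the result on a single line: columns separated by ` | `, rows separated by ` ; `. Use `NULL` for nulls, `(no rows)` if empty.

EC200 | 81 ; EN101 | 120 ; HI100 | 53 ; MA110 | 223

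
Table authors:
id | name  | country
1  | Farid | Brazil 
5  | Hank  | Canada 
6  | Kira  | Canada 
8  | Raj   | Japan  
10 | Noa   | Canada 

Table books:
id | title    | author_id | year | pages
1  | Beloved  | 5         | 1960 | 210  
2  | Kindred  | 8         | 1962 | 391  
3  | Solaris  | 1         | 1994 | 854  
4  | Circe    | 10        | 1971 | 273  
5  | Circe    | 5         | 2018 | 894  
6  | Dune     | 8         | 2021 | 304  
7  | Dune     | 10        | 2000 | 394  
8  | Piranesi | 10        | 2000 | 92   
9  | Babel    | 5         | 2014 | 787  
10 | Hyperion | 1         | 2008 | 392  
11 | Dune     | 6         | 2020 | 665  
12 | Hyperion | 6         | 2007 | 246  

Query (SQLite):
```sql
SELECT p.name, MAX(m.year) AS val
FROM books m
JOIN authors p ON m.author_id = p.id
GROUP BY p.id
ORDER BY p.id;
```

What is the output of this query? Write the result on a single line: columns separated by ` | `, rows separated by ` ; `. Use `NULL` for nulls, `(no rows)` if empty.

Farid | 2008 ; Hank | 2018 ; Kira | 2020 ; Raj | 2021 ; Noa | 2000

Join each books row to its authors via author_id.
Group joined rows by authors.id; compute MAX(m.year) per group.
  1: ids {3, 10} → MAX(m.year)=2008
  5: ids {1, 5, 9} → MAX(m.year)=2018
  6: ids {11, 12} → MAX(m.year)=2020
  8: ids {2, 6} → MAX(m.year)=2021
  10: ids {4, 7, 8} → MAX(m.year)=2000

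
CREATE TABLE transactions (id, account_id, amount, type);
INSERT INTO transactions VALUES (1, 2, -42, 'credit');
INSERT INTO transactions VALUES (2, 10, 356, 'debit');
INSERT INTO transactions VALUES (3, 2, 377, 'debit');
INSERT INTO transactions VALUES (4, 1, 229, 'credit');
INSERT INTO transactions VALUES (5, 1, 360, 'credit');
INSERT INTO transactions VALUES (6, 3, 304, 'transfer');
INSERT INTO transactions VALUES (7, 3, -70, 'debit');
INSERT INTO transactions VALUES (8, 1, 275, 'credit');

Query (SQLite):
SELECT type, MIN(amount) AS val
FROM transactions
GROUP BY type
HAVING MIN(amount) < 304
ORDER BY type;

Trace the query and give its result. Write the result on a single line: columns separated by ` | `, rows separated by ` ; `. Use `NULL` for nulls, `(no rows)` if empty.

credit | -42 ; debit | -70

Partition transactions by type; compute MIN(amount) within each group.
HAVING: keep groups where MIN(amount) < 304.
  credit: ids {1, 4, 5, 8} → MIN(amount)=-42
  debit: ids {2, 3, 7} → MIN(amount)=-70
  transfer: ids {6} → MIN(amount)=304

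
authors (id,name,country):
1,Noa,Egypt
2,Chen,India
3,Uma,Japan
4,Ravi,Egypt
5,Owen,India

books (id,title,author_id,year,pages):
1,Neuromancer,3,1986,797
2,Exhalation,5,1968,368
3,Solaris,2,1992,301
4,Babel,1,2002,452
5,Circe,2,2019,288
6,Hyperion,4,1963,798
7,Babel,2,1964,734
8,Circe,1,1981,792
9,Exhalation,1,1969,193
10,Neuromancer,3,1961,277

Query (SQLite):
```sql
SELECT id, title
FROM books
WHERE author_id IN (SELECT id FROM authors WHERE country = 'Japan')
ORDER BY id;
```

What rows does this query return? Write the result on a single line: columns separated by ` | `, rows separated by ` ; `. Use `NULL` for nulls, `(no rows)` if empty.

Inner query: authors.id where country = 'Japan'.
Outer: keep books rows whose author_id is in that set.
Inner query → {3}

1 | Neuromancer ; 10 | Neuromancer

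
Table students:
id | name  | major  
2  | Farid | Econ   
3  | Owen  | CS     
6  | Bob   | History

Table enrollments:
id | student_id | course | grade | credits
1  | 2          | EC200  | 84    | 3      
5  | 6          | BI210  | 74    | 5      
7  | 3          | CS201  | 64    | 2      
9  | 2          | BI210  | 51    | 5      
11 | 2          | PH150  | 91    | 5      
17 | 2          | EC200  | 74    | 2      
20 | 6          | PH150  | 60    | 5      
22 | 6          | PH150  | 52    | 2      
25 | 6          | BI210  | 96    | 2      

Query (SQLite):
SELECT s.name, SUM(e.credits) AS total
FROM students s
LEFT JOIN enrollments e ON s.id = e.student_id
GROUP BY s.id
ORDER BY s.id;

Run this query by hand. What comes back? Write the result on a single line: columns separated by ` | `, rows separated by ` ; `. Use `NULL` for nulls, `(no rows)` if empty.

LEFT JOIN keeps every students row; unmatched ones get NULL for enrollments columns.
Group by students.id and compute SUM(e.credits). SUM over an all-NULL group is NULL.
  2: ids {1, 9, 11, 17} → SUM(e.credits)=15
  3: ids {7} → SUM(e.credits)=2
  6: ids {5, 20, 22, 25} → SUM(e.credits)=14

Farid | 15 ; Owen | 2 ; Bob | 14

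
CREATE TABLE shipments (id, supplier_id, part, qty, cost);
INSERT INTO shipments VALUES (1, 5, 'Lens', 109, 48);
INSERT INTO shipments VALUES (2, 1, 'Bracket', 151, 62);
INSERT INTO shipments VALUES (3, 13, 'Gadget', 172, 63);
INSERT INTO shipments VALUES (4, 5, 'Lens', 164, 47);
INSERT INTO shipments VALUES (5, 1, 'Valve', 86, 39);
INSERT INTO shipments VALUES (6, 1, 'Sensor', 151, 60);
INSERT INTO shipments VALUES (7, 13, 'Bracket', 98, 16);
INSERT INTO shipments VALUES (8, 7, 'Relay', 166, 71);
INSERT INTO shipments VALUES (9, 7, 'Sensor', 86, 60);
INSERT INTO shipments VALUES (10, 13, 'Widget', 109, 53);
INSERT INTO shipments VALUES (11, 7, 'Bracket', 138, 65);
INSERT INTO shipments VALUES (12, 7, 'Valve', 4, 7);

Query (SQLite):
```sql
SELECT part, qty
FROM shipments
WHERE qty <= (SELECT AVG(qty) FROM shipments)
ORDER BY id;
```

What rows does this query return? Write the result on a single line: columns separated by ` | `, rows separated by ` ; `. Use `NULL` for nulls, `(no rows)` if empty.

Scalar subquery: AVG(qty) over all shipments rows = 119.5.
Keep rows where qty <= that value.

Lens | 109 ; Valve | 86 ; Bracket | 98 ; Sensor | 86 ; Widget | 109 ; Valve | 4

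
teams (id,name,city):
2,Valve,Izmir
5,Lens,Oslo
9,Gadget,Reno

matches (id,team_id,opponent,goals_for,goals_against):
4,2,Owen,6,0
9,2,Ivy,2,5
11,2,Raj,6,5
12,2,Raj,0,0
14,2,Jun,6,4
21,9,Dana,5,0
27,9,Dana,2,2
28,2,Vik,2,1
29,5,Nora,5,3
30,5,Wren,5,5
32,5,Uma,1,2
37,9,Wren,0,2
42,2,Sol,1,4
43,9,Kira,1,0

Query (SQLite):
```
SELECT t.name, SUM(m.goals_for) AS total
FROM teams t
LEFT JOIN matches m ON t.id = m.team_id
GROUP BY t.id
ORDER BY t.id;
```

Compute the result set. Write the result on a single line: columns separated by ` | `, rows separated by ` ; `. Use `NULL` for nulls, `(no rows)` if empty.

LEFT JOIN keeps every teams row; unmatched ones get NULL for matches columns.
Group by teams.id and compute SUM(m.goals_for). SUM over an all-NULL group is NULL.
  2: ids {4, 9, 11, 12, 14, 28, 42} → SUM(m.goals_for)=23
  5: ids {29, 30, 32} → SUM(m.goals_for)=11
  9: ids {21, 27, 37, 43} → SUM(m.goals_for)=8

Valve | 23 ; Lens | 11 ; Gadget | 8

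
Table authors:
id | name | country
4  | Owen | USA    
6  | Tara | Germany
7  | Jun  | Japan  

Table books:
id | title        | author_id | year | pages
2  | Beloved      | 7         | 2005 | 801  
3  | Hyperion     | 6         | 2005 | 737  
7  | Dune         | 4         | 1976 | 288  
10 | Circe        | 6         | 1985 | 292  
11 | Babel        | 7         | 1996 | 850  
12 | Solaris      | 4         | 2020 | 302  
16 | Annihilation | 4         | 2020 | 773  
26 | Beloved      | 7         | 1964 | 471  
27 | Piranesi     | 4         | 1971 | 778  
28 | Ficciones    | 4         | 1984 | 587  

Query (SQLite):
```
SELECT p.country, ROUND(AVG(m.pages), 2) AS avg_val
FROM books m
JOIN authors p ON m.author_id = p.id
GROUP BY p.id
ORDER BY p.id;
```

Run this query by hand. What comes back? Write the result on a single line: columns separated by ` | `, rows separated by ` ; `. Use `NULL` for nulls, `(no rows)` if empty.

USA | 545.6 ; Germany | 514.5 ; Japan | 707.33

Join each books row to its authors via author_id.
Group joined rows by authors.id; compute ROUND(AVG(m.pages), 2) per group.
  4: ids {7, 12, 16, 27, 28} → ROUND(AVG(m.pages), 2)=545.6
  6: ids {3, 10} → ROUND(AVG(m.pages), 2)=514.5
  7: ids {2, 11, 26} → ROUND(AVG(m.pages), 2)=707.33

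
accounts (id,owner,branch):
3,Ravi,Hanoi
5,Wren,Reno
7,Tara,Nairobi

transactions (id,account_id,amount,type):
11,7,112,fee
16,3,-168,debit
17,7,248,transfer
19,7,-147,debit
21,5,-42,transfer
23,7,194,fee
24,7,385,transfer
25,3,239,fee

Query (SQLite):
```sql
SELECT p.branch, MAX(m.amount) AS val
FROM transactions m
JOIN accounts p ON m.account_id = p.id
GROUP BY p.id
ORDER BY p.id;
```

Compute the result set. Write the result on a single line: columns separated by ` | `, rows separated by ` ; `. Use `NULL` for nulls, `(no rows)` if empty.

Join each transactions row to its accounts via account_id.
Group joined rows by accounts.id; compute MAX(m.amount) per group.
  3: ids {16, 25} → MAX(m.amount)=239
  5: ids {21} → MAX(m.amount)=-42
  7: ids {11, 17, 19, 23, 24} → MAX(m.amount)=385

Hanoi | 239 ; Reno | -42 ; Nairobi | 385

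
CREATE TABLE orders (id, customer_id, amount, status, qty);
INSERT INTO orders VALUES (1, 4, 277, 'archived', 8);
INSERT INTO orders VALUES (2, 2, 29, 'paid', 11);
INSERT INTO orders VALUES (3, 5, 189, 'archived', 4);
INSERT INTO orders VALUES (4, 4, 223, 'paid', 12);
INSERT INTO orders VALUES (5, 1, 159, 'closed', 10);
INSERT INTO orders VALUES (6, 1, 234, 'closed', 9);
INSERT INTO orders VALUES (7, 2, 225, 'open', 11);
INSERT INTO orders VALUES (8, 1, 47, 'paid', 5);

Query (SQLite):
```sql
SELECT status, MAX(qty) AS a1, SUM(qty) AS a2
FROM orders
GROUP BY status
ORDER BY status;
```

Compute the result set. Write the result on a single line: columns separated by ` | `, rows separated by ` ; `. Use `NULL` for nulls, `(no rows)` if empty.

archived | 8 | 12 ; closed | 10 | 19 ; open | 11 | 11 ; paid | 12 | 28

Group orders by status.
Per group compute: MAX(qty), SUM(qty).
  archived: ids {1, 3} → MAX(qty)=8, SUM(qty)=12
  closed: ids {5, 6} → MAX(qty)=10, SUM(qty)=19
  open: ids {7} → MAX(qty)=11, SUM(qty)=11
  paid: ids {2, 4, 8} → MAX(qty)=12, SUM(qty)=28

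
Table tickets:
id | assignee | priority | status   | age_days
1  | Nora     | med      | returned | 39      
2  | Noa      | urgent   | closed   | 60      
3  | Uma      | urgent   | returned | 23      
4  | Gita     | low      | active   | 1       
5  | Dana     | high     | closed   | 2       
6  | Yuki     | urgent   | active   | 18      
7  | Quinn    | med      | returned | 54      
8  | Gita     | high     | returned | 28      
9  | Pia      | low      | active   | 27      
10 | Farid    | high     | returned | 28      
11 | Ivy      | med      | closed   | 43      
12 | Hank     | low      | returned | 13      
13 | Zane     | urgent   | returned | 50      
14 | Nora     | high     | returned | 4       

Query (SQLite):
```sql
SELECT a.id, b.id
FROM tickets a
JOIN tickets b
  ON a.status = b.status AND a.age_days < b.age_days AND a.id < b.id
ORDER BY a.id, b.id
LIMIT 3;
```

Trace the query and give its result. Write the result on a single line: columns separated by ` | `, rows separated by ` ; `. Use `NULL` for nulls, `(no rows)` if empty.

1 | 7 ; 1 | 13 ; 3 | 7

Pairs (a,b) with same status, a.age_days < b.age_days, a.id < b.id.
status groups: active:{4,6,9} closed:{2,5,11} returned:{1,3,7,8,10,12,13,14}
Ordered by (a.id, b.id); first 3.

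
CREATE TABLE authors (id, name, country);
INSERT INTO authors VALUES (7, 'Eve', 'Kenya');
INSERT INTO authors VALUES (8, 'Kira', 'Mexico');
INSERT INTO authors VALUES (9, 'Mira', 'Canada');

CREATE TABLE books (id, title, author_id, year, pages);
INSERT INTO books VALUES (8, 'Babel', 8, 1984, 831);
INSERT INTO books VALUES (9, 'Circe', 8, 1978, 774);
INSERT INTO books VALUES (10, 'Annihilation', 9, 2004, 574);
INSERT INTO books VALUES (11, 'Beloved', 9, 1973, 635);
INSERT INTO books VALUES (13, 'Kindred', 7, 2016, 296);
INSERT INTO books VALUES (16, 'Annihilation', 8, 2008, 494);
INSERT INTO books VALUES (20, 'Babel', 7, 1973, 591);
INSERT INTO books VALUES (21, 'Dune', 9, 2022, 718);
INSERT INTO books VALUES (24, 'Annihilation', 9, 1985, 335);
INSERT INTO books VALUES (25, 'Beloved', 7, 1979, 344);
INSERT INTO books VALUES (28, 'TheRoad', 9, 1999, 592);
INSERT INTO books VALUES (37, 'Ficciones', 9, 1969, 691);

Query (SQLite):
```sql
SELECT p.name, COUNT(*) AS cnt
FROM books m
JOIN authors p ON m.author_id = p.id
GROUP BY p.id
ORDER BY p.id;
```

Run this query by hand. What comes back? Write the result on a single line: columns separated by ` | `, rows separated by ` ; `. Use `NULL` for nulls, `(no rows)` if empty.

Eve | 3 ; Kira | 3 ; Mira | 6

Join each books row to its authors via author_id.
Group joined rows by authors.id; compute COUNT(*) per group.
  7: ids {13, 20, 25} → COUNT(*)=3
  8: ids {8, 9, 16} → COUNT(*)=3
  9: ids {10, 11, 21, 24, 28, 37} → COUNT(*)=6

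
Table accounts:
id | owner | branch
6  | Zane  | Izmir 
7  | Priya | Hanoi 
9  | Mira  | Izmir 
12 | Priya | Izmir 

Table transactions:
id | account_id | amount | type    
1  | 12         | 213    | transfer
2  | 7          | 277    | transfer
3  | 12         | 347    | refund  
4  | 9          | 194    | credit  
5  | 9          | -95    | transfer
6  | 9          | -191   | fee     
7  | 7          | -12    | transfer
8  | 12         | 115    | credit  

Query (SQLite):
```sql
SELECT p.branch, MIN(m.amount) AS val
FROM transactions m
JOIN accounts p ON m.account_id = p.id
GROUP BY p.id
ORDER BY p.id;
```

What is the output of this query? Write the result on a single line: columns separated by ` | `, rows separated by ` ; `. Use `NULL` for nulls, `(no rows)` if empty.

Hanoi | -12 ; Izmir | -191 ; Izmir | 115

Join each transactions row to its accounts via account_id.
Group joined rows by accounts.id; compute MIN(m.amount) per group.
  7: ids {2, 7} → MIN(m.amount)=-12
  9: ids {4, 5, 6} → MIN(m.amount)=-191
  12: ids {1, 3, 8} → MIN(m.amount)=115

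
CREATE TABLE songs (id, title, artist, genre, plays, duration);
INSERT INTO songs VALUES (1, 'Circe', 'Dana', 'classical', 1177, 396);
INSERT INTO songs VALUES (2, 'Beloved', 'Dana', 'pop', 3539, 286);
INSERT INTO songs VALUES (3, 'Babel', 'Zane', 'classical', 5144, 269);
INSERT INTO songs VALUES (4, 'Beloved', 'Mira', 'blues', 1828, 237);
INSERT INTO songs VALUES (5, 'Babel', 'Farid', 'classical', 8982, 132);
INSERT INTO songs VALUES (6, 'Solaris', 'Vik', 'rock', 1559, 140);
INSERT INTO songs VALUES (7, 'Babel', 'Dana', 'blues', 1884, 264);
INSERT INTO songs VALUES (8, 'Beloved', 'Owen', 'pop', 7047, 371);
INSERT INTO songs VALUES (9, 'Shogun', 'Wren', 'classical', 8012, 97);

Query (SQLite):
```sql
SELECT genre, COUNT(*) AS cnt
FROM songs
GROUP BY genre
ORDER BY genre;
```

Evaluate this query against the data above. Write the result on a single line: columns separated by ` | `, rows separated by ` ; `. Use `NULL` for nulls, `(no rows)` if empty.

Partition songs by genre; compute COUNT(*) within each group.
  blues: ids {4, 7} → COUNT(*)=2
  classical: ids {1, 3, 5, 9} → COUNT(*)=4
  pop: ids {2, 8} → COUNT(*)=2
  rock: ids {6} → COUNT(*)=1

blues | 2 ; classical | 4 ; pop | 2 ; rock | 1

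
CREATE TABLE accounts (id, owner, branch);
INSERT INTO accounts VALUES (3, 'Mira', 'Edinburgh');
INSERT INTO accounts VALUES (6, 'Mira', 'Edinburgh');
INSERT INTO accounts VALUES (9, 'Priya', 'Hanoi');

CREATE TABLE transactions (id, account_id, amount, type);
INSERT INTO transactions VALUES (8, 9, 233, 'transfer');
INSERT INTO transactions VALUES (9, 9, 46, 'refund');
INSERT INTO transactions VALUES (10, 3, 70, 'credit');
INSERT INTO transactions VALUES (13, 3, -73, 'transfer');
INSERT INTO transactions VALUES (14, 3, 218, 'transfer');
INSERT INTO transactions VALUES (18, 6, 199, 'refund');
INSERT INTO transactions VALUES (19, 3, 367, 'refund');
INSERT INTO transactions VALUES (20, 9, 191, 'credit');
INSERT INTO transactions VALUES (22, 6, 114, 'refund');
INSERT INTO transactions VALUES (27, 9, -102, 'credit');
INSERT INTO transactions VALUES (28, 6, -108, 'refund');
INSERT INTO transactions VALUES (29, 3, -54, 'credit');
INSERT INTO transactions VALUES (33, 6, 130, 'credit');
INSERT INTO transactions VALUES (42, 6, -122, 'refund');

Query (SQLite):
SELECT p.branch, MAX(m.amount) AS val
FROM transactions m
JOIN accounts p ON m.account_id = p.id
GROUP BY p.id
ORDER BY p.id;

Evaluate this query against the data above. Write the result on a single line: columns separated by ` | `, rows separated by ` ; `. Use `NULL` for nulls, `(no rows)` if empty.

Edinburgh | 367 ; Edinburgh | 199 ; Hanoi | 233

Join each transactions row to its accounts via account_id.
Group joined rows by accounts.id; compute MAX(m.amount) per group.
  3: ids {10, 13, 14, 19, 29} → MAX(m.amount)=367
  6: ids {18, 22, 28, 33, 42} → MAX(m.amount)=199
  9: ids {8, 9, 20, 27} → MAX(m.amount)=233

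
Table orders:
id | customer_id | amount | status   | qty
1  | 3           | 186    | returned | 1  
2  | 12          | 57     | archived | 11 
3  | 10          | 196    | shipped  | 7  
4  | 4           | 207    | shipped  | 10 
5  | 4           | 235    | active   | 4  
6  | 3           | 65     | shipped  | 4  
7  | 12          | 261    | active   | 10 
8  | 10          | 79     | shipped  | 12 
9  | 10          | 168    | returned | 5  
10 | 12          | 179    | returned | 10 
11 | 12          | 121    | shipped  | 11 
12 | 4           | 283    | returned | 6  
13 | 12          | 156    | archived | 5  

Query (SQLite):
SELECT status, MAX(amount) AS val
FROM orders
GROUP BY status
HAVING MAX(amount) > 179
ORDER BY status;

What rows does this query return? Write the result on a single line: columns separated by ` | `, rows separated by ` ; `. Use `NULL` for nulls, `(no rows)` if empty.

Partition orders by status; compute MAX(amount) within each group.
HAVING: keep groups where MAX(amount) > 179.
  active: ids {5, 7} → MAX(amount)=261
  archived: ids {2, 13} → MAX(amount)=156
  returned: ids {1, 9, 10, 12} → MAX(amount)=283
  shipped: ids {3, 4, 6, 8, 11} → MAX(amount)=207

active | 261 ; returned | 283 ; shipped | 207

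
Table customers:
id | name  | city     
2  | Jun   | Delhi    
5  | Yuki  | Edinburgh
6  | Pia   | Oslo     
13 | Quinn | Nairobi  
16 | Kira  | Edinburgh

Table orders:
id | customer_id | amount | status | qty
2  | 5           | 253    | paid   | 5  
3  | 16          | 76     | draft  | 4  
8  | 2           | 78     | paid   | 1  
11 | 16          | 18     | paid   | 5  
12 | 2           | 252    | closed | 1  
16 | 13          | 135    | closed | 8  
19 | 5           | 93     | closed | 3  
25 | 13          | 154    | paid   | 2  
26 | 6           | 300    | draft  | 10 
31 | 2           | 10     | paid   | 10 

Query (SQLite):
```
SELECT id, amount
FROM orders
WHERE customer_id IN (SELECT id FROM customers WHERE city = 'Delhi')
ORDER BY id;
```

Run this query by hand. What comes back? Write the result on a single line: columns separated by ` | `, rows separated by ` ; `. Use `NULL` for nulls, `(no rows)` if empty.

8 | 78 ; 12 | 252 ; 31 | 10

Inner query: customers.id where city = 'Delhi'.
Outer: keep orders rows whose customer_id is in that set.
Inner query → {2}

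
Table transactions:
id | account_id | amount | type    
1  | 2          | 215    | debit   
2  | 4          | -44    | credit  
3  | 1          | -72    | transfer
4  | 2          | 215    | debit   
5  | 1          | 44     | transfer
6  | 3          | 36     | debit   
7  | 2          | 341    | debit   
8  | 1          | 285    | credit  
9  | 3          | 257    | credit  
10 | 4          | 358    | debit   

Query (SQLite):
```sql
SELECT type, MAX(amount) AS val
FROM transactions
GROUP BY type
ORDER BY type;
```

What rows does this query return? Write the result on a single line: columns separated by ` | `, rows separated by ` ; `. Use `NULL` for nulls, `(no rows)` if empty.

credit | 285 ; debit | 358 ; transfer | 44

Partition transactions by type; compute MAX(amount) within each group.
  credit: ids {2, 8, 9} → MAX(amount)=285
  debit: ids {1, 4, 6, 7, 10} → MAX(amount)=358
  transfer: ids {3, 5} → MAX(amount)=44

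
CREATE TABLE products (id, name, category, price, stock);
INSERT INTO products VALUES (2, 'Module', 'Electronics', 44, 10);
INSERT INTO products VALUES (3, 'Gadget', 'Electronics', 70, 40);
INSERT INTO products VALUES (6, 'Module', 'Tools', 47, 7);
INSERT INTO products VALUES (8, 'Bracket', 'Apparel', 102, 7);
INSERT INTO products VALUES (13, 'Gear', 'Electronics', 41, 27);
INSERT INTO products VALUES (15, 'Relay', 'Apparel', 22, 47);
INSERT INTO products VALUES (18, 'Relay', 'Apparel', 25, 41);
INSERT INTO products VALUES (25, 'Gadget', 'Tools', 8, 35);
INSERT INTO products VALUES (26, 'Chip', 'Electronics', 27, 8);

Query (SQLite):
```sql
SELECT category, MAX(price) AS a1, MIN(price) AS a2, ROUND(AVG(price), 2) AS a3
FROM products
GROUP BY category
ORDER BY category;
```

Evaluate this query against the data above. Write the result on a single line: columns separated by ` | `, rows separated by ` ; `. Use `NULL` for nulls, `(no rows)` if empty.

Apparel | 102 | 22 | 49.67 ; Electronics | 70 | 27 | 45.5 ; Tools | 47 | 8 | 27.5

Group products by category.
Per group compute: MAX(price), MIN(price), ROUND(AVG(price), 2).
  Apparel: ids {8, 15, 18} → MAX(price)=102, MIN(price)=22, ROUND(AVG(price), 2)=49.67
  Electronics: ids {2, 3, 13, 26} → MAX(price)=70, MIN(price)=27, ROUND(AVG(price), 2)=45.5
  Tools: ids {6, 25} → MAX(price)=47, MIN(price)=8, ROUND(AVG(price), 2)=27.5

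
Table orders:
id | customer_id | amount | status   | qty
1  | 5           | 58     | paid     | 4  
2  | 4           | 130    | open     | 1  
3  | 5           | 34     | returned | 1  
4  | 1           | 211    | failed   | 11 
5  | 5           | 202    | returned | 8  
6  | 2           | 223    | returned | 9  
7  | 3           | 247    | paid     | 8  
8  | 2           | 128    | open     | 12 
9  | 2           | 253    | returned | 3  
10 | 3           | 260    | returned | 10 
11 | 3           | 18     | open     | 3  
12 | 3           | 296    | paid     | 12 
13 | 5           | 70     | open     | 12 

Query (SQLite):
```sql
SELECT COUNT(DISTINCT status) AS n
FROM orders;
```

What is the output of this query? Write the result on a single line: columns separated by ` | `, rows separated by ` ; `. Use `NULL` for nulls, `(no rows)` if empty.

Count distinct non-NULL status values.

4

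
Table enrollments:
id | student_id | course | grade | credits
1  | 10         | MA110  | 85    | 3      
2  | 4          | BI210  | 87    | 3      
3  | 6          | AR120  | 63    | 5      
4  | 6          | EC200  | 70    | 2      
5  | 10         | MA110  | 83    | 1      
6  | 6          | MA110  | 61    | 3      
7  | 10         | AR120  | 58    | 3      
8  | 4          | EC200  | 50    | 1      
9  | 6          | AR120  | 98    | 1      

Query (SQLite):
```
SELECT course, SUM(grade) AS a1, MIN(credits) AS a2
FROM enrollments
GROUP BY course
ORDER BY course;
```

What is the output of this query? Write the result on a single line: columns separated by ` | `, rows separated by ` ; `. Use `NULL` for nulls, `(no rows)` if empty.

Group enrollments by course.
Per group compute: SUM(grade), MIN(credits).
  AR120: ids {3, 7, 9} → SUM(grade)=219, MIN(credits)=1
  BI210: ids {2} → SUM(grade)=87, MIN(credits)=3
  EC200: ids {4, 8} → SUM(grade)=120, MIN(credits)=1
  MA110: ids {1, 5, 6} → SUM(grade)=229, MIN(credits)=1

AR120 | 219 | 1 ; BI210 | 87 | 3 ; EC200 | 120 | 1 ; MA110 | 229 | 1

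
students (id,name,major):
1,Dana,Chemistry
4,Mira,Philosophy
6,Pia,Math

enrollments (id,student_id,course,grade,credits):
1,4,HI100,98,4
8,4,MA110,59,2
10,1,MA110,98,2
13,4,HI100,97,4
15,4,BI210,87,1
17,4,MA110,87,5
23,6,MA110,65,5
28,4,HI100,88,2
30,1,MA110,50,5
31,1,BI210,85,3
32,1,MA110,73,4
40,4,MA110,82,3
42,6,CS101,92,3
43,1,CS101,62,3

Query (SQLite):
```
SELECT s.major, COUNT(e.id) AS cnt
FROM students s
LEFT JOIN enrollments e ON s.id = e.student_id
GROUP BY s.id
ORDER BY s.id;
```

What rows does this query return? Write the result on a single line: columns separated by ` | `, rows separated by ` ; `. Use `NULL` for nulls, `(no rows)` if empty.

Chemistry | 5 ; Philosophy | 7 ; Math | 2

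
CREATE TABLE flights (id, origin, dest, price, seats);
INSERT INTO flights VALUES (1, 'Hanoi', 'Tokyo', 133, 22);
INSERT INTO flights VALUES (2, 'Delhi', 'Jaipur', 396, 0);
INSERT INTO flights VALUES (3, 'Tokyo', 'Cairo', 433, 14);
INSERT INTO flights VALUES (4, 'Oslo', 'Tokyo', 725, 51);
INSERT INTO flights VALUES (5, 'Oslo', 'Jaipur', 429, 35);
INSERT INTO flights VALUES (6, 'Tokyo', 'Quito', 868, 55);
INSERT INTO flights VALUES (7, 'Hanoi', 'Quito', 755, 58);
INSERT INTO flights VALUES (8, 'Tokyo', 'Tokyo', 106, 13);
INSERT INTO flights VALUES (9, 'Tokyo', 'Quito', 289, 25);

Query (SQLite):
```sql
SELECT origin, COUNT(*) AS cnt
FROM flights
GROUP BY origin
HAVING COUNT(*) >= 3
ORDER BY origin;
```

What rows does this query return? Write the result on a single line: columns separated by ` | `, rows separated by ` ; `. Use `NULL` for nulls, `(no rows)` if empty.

Tokyo | 4

Partition flights by origin; compute COUNT(*) within each group.
HAVING: keep groups with count ≥ 3.
  Delhi: ids {2} → COUNT(*)=1
  Hanoi: ids {1, 7} → COUNT(*)=2
  Oslo: ids {4, 5} → COUNT(*)=2
  Tokyo: ids {3, 6, 8, 9} → COUNT(*)=4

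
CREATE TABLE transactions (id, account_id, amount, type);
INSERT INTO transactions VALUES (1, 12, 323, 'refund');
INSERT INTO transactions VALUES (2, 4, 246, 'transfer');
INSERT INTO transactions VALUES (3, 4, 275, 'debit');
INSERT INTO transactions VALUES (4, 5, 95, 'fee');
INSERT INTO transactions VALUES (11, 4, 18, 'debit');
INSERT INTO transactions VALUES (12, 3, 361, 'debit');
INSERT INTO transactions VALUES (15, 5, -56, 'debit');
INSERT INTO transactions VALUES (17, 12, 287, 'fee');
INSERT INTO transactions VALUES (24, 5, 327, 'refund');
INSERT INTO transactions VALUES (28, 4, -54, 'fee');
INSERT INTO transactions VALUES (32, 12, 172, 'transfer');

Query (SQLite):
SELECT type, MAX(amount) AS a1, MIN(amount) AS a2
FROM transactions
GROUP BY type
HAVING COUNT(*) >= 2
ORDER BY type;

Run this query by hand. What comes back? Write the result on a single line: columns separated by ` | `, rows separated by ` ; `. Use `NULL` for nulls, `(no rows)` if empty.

debit | 361 | -56 ; fee | 287 | -54 ; refund | 327 | 323 ; transfer | 246 | 172

Group transactions by type.
Per group compute: MAX(amount), MIN(amount).
HAVING: drop groups with fewer than 2 rows.
  debit: ids {3, 11, 12, 15} → MAX(amount)=361, MIN(amount)=-56
  fee: ids {4, 17, 28} → MAX(amount)=287, MIN(amount)=-54
  refund: ids {1, 24} → MAX(amount)=327, MIN(amount)=323
  transfer: ids {2, 32} → MAX(amount)=246, MIN(amount)=172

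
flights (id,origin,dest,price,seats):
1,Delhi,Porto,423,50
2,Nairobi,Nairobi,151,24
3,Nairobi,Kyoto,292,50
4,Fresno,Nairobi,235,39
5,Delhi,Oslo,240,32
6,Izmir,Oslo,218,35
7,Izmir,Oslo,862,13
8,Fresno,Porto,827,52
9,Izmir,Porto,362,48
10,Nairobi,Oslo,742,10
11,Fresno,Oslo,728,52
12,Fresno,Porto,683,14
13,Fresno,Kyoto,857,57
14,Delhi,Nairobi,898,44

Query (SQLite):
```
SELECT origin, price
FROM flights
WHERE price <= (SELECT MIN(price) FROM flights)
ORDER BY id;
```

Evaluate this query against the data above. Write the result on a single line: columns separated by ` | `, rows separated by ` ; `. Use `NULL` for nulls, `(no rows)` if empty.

Nairobi | 151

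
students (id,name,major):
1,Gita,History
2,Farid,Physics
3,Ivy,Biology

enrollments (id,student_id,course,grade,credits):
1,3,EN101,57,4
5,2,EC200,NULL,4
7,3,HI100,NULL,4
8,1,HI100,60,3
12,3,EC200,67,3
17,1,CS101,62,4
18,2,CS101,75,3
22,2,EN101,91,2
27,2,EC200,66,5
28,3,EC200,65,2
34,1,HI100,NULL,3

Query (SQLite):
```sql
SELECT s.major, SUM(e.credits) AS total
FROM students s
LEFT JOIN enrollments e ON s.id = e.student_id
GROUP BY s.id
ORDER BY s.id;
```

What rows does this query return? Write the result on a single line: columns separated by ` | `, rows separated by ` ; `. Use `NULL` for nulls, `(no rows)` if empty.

History | 10 ; Physics | 14 ; Biology | 13

LEFT JOIN keeps every students row; unmatched ones get NULL for enrollments columns.
Group by students.id and compute SUM(e.credits). SUM over an all-NULL group is NULL.
  1: ids {8, 17, 34} → SUM(e.credits)=10
  2: ids {5, 18, 22, 27} → SUM(e.credits)=14
  3: ids {1, 7, 12, 28} → SUM(e.credits)=13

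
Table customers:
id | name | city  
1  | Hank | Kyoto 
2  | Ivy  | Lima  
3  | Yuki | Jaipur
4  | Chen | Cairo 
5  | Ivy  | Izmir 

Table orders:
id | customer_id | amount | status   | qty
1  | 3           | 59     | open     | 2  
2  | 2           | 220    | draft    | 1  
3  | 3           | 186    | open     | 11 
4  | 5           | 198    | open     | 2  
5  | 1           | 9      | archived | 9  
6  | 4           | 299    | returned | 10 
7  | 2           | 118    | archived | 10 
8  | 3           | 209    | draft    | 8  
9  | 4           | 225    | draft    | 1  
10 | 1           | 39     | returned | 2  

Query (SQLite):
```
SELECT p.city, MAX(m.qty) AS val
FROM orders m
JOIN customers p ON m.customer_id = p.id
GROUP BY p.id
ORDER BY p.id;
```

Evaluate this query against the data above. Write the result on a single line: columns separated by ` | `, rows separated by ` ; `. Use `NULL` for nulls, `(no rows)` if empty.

Kyoto | 9 ; Lima | 10 ; Jaipur | 11 ; Cairo | 10 ; Izmir | 2

Join each orders row to its customers via customer_id.
Group joined rows by customers.id; compute MAX(m.qty) per group.
  1: ids {5, 10} → MAX(m.qty)=9
  2: ids {2, 7} → MAX(m.qty)=10
  3: ids {1, 3, 8} → MAX(m.qty)=11
  4: ids {6, 9} → MAX(m.qty)=10
  5: ids {4} → MAX(m.qty)=2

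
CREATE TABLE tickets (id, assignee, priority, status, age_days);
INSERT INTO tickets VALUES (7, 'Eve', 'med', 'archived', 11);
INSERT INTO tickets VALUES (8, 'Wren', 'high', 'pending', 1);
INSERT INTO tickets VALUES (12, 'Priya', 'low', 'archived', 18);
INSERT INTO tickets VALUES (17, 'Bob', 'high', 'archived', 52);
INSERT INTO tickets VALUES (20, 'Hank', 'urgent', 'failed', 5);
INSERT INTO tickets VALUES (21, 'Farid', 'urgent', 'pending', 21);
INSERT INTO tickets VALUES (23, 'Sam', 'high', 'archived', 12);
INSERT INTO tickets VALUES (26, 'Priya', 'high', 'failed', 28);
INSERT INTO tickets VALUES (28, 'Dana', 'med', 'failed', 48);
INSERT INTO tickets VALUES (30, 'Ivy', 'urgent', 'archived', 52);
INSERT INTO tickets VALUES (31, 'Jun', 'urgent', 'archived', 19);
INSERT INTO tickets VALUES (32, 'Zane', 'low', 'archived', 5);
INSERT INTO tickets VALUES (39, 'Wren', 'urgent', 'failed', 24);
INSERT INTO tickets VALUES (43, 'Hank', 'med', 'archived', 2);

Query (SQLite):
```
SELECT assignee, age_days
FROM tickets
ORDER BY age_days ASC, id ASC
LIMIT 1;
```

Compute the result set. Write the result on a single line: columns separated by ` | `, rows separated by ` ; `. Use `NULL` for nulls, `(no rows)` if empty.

Wren | 1

Sort by age_days asc, tiebreak id asc: (1, id=8), (2, id=43), (5, id=20), (5, id=32) …. Take first 1.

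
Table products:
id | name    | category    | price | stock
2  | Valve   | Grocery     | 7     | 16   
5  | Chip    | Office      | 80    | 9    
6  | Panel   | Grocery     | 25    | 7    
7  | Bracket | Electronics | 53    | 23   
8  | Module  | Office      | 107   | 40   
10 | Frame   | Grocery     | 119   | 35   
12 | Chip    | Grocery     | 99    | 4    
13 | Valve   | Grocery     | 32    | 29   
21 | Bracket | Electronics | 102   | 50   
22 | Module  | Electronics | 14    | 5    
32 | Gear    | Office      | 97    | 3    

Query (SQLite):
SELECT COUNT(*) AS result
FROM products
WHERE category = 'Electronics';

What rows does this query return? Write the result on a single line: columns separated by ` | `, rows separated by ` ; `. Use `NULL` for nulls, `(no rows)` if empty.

Rows where category='Electronics' → price values: [53, 102, 14].
COUNT(*) counts rows → 3.

3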